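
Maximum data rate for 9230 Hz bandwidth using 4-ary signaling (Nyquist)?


Rate = 2 * B * log2(M) = 2 * 9230 * 2.0 = 36920.0

36920.0 bps


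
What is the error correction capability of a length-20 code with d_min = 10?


Correction capability = floor((d-1)/2) = floor((10-1)/2) = 4

4 errors


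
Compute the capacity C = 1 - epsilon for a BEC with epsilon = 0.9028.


C = 1 - epsilon = 1 - 0.9028 = 0.0972

0.0972 bits


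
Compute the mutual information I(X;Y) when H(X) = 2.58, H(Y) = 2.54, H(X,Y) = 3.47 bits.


I(X;Y) = H(X) + H(Y) - H(X,Y) = 2.58 + 2.54 - 3.47 = 1.65

1.65 bits


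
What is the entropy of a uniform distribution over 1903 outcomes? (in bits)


H = log2(n) = log2(1903) = 10.8941

10.8941 bits


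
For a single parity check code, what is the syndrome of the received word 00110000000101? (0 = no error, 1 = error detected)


Syndrome = XOR of all bits = 0 XOR 0 XOR 1 XOR 1 XOR 0 XOR 0 XOR 0 XOR 0 XOR 0 XOR 0 XOR 0 XOR 1 XOR 0 XOR 1 = 0

0


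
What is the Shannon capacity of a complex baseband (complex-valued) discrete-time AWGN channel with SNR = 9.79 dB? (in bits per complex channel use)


SNR_linear = 10^(9.79/10) = 9.528; C = log2(1 + SNR_linear) = log2(1 + 9.528) = 3.3962

3.3962 bits/channel use


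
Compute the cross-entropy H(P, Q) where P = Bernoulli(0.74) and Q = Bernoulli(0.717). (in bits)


H(P,Q) = -p*log2(q) - (1-p)*log2(1-q). -0.74*log2(0.717) = 0.355167; -0.26*log2(0.283) = 0.473493. H(P,Q) = 0.355167 + 0.473493 = 0.8287

0.8287 bits


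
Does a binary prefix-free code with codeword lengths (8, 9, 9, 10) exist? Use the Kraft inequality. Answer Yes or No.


Kraft sum = sum(2^(-l_i)) = 0.0088, need <= 1. Result: satisfied (a binary prefix-free code with these lengths exists)

Yes


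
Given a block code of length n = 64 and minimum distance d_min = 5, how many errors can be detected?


Detection capability = d_min - 1 = 5 - 1 = 4

4 errors


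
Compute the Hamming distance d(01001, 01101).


Count differing positions: . . ^ . . = 1 differences

1


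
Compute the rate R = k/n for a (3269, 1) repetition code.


Rate = k/n = 1/3269

1/3269


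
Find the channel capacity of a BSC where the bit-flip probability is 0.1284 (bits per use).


H(p) = -p*log2(p) - (1-p)*log2(1-p) = -0.1284*log2(0.1284) - 0.8716*log2(0.8716) = 0.380229 + 0.172805 = 0.553. C = 1 - H(p) = 1 - 0.553 = 0.447

0.447 bits


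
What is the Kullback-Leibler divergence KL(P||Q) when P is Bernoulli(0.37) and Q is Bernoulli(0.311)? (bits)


KL = p*log2(p/q) + (1-p)*log2((1-p)/(1-q)) = 0.37*log2(0.37/0.311) + 0.63*log2(0.63/0.689) = 0.0114

0.0114 bits


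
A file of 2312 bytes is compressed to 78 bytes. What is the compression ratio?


Ratio = original / compressed = 2312 / 78 = 29.641

29.641


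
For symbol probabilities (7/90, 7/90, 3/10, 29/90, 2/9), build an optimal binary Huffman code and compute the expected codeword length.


Huffman construction (repeatedly merge the two least-probable nodes; each merge adds 1 bit to every symbol beneath it): 7/90 + 7/90 = 7/45; 7/45 + 2/9 = 17/45; 3/10 + 29/90 = 28/45; 17/45 + 28/45 = 1. Resulting codeword lengths (in the order the probabilities were given): (3, 3, 2, 2, 2). L_avg = sum(p_i * l_i) = 7/90*3 + 7/90*3 + 3/10*2 + 29/90*2 + 2/9*2 = 97/45 = 2.1556

2.1556 bits


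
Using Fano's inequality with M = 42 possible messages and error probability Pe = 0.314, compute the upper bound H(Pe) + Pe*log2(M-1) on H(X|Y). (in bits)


H(Pe) = -Pe*log2(Pe) - (1-Pe)*log2(1-Pe) = -0.314*log2(0.314) - 0.686*log2(0.686) = 0.524745 + 0.372992 = 0.8977. Pe*log2(M-1) = 0.314*log2(41) = 1.682271. Bound = H(Pe) + Pe*log2(M-1) = 0.524745 + 0.372992 + 1.682271 = 2.58

2.58 bits


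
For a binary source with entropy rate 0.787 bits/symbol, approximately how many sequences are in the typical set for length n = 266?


log2|A_typical| = nH = 266 * 0.787 = 209.342, so |A_typical| ~ 2^209.342 = 1.043e+63

1.043e+63


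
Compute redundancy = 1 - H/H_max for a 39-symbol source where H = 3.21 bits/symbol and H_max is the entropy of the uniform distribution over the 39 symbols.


H_max = log2(K) = log2(39) = 5.2854 bits/symbol. Redundancy = 1 - H/H_max = 1 - 3.21/5.2854 = 1 - 0.6073 = 0.3927

0.3927


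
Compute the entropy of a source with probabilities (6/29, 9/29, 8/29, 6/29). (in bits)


H = -sum(p_i * log2(p_i)). Terms: -(6/29)*log2(6/29) = 0.470280; -(9/29)*log2(9/29) = 0.523879; -(8/29)*log2(8/29) = 0.512546; -(6/29)*log2(6/29) = 0.470280. H = 0.470280 + 0.523879 + 0.512546 + 0.470280 = 1.977

1.977 bits


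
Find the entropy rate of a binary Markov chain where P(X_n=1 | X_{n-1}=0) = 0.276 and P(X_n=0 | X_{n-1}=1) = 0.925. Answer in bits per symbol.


Stationary distribution: pi_0 = p10/(p01+p10) = 0.7702, pi_1 = 0.2298. Entropy rate H' = pi_0*H(p01) + pi_1*H(p10) = 0.7702*0.8499 + 0.2298*0.3843 = 0.7429

0.7429 bits/symbol


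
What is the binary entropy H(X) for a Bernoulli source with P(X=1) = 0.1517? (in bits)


H = -p*log2(p) - (1-p)*log2(1-p). -0.1517*log2(0.1517) = 0.412731; -0.8483*log2(0.8483) = 0.201347. H = 0.412731 + 0.201347 = 0.6141

0.6141 bits


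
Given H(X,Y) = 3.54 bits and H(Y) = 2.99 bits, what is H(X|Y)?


H(X|Y) = H(X,Y) - H(Y) = 3.54 - 2.99 = 0.55

0.55 bits


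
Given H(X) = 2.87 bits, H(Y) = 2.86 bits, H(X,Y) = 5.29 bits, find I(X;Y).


I(X;Y) = H(X) + H(Y) - H(X,Y) = 2.87 + 2.86 - 5.29 = 0.44

0.44 bits


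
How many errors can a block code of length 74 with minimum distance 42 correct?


Correction capability = floor((d-1)/2) = floor((42-1)/2) = 20

20 errors


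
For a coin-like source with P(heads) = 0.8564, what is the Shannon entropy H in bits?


H = -p*log2(p) - (1-p)*log2(1-p). -0.8564*log2(0.8564) = 0.191528; -0.1436*log2(0.1436) = 0.402062. H = 0.191528 + 0.402062 = 0.5936

0.5936 bits


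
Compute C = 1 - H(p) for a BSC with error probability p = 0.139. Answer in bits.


H(p) = -p*log2(p) - (1-p)*log2(1-p) = -0.139*log2(0.139) - 0.861*log2(0.861) = 0.395711 + 0.185903 = 0.5816. C = 1 - H(p) = 1 - 0.5816 = 0.4184

0.4184 bits


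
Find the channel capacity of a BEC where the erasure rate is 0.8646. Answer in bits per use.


C = 1 - epsilon = 1 - 0.8646 = 0.1354

0.1354 bits


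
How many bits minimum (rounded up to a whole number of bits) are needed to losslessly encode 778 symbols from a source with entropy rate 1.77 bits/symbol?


Minimum bits >= n * H = 778 * 1.77 = 1377.06, rounded up to a whole number of bits = 1378

1378 bits


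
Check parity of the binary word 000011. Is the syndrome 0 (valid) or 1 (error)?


Syndrome = XOR of all bits = 0 XOR 0 XOR 0 XOR 0 XOR 1 XOR 1 = 0

0


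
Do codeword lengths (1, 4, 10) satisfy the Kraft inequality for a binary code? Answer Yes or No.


Kraft sum = sum(2^(-l_i)) = 0.5635, need <= 1. Result: satisfied (a binary prefix-free code with these lengths exists)

Yes


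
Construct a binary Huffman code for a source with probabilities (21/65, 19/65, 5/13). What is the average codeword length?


Huffman construction (repeatedly merge the two least-probable nodes; each merge adds 1 bit to every symbol beneath it): 19/65 + 21/65 = 8/13; 5/13 + 8/13 = 1. Resulting codeword lengths (in the order the probabilities were given): (2, 2, 1). L_avg = sum(p_i * l_i) = 21/65*2 + 19/65*2 + 5/13*1 = 21/13 = 1.6154

1.6154 bits


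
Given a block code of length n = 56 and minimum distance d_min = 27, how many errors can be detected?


Detection capability = d_min - 1 = 27 - 1 = 26

26 errors


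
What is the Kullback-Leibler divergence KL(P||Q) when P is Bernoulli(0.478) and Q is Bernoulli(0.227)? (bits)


KL = p*log2(p/q) + (1-p)*log2((1-p)/(1-q)) = 0.478*log2(0.478/0.227) + 0.522*log2(0.522/0.773) = 0.2179

0.2179 bits


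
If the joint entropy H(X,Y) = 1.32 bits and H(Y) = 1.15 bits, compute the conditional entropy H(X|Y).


H(X|Y) = H(X,Y) - H(Y) = 1.32 - 1.15 = 0.17

0.17 bits


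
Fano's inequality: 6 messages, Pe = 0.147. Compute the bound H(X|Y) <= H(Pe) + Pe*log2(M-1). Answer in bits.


H(Pe) = -Pe*log2(Pe) - (1-Pe)*log2(1-Pe) = -0.147*log2(0.147) - 0.853*log2(0.853) = 0.406618 + 0.195663 = 0.6023. Pe*log2(M-1) = 0.147*log2(5) = 0.341323. Bound = H(Pe) + Pe*log2(M-1) = 0.406618 + 0.195663 + 0.341323 = 0.9436

0.9436 bits


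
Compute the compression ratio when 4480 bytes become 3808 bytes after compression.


Ratio = original / compressed = 4480 / 3808 = 1.1765

1.1765


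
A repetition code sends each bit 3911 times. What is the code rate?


Rate = k/n = 1/3911

1/3911


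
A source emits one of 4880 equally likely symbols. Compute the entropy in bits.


H = log2(n) = log2(4880) = 12.2527

12.2527 bits


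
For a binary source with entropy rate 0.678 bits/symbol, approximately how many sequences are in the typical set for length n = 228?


log2|A_typical| = nH = 228 * 0.678 = 154.584, so |A_typical| ~ 2^154.584 = 3.423e+46

3.423e+46


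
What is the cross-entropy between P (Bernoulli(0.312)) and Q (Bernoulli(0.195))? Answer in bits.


H(P,Q) = -p*log2(q) - (1-p)*log2(1-q). -0.312*log2(0.195) = 0.735838; -0.688*log2(0.805) = 0.215302. H(P,Q) = 0.735838 + 0.215302 = 0.9511

0.9511 bits


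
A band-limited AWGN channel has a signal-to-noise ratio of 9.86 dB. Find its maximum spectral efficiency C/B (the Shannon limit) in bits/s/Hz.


SNR_linear = 10^(9.86/10) = 9.6828; C/B = log2(1 + SNR_linear) = log2(1 + 9.6828) = 3.4172

3.4172 bits/s/Hz


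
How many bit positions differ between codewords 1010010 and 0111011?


Count differing positions: ^ ^ . ^ . . ^ = 4 differences

4


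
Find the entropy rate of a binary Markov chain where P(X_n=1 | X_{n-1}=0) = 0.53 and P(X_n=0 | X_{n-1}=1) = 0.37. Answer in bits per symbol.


Stationary distribution: pi_0 = p10/(p01+p10) = 0.4111, pi_1 = 0.5889. Entropy rate H' = pi_0*H(p01) + pi_1*H(p10) = 0.4111*0.9974 + 0.5889*0.9507 = 0.9699

0.9699 bits/symbol


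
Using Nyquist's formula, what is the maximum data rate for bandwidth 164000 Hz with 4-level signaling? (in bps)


Rate = 2 * B * log2(M) = 2 * 164000 * 2.0 = 656000.0

656000.0 bps


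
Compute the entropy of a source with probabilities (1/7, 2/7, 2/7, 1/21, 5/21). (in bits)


H = -sum(p_i * log2(p_i)). Terms: -(1/7)*log2(1/7) = 0.401051; -(2/7)*log2(2/7) = 0.516387; -(2/7)*log2(2/7) = 0.516387; -(1/21)*log2(1/21) = 0.209158; -(5/21)*log2(5/21) = 0.492950. H = 0.401051 + 0.516387 + 0.516387 + 0.209158 + 0.492950 = 2.1359

2.1359 bits


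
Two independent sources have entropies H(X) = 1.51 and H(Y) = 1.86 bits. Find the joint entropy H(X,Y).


For independent variables, H(X,Y) = H(X) + H(Y) = 1.51 + 1.86 = 3.37

3.37 bits


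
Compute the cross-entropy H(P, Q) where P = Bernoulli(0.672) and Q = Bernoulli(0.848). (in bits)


H(P,Q) = -p*log2(q) - (1-p)*log2(1-q). -0.672*log2(0.848) = 0.159844; -0.328*log2(0.152) = 0.891457. H(P,Q) = 0.159844 + 0.891457 = 1.0513

1.0513 bits


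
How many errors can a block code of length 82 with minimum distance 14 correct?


Correction capability = floor((d-1)/2) = floor((14-1)/2) = 6

6 errors


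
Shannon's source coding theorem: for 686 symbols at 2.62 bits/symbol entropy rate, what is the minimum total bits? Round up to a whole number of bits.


Minimum bits >= n * H = 686 * 2.62 = 1797.32, rounded up to a whole number of bits = 1798

1798 bits


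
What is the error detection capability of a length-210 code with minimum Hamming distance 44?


Detection capability = d_min - 1 = 44 - 1 = 43

43 errors


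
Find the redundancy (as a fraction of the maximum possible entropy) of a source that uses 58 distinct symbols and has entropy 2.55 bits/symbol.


H_max = log2(K) = log2(58) = 5.858 bits/symbol. Redundancy = 1 - H/H_max = 1 - 2.55/5.858 = 1 - 0.4353 = 0.5647

0.5647


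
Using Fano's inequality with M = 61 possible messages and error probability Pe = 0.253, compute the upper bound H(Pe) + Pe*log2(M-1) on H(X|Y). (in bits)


H(Pe) = -Pe*log2(Pe) - (1-Pe)*log2(1-Pe) = -0.253*log2(0.253) - 0.747*log2(0.747) = 0.501646 + 0.314352 = 0.816. Pe*log2(M-1) = 0.253*log2(60) = 1.494443. Bound = H(Pe) + Pe*log2(M-1) = 0.501646 + 0.314352 + 1.494443 = 2.3104

2.3104 bits


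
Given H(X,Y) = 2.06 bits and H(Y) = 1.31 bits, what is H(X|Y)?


H(X|Y) = H(X,Y) - H(Y) = 2.06 - 1.31 = 0.75

0.75 bits


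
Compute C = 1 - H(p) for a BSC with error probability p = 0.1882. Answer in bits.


H(p) = -p*log2(p) - (1-p)*log2(1-p) = -0.1882*log2(0.1882) - 0.8118*log2(0.8118) = 0.453498 + 0.244192 = 0.6977. C = 1 - H(p) = 1 - 0.6977 = 0.3023

0.3023 bits


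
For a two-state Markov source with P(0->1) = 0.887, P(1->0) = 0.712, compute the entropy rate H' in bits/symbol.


Stationary distribution: pi_0 = p10/(p01+p10) = 0.4453, pi_1 = 0.5547. Entropy rate H' = pi_0*H(p01) + pi_1*H(p10) = 0.4453*0.5089 + 0.5547*0.8661 = 0.7071

0.7071 bits/symbol


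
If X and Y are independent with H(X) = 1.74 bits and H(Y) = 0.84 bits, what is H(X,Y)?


For independent variables, H(X,Y) = H(X) + H(Y) = 1.74 + 0.84 = 2.58

2.58 bits


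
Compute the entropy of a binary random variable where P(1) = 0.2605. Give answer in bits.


H = -p*log2(p) - (1-p)*log2(1-p). -0.2605*log2(0.2605) = 0.505538; -0.7395*log2(0.7395) = 0.321962. H = 0.505538 + 0.321962 = 0.8275

0.8275 bits


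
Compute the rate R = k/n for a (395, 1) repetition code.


Rate = k/n = 1/395

1/395


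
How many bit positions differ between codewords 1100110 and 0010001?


Count differing positions: ^ ^ ^ . ^ ^ ^ = 6 differences

6


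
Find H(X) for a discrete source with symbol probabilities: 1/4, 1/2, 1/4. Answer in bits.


H = -sum(p_i * log2(p_i)). Terms: -(1/4)*log2(1/4) = 0.500000; -(1/2)*log2(1/2) = 0.500000; -(1/4)*log2(1/4) = 0.500000. H = 0.500000 + 0.500000 + 0.500000 = 1.5

1.5 bits


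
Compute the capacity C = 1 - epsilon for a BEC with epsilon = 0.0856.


C = 1 - epsilon = 1 - 0.0856 = 0.9144

0.9144 bits


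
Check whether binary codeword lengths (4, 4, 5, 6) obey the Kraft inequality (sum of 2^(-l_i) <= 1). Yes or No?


Kraft sum = sum(2^(-l_i)) = 0.1719, need <= 1. Result: satisfied (a binary prefix-free code with these lengths exists)

Yes


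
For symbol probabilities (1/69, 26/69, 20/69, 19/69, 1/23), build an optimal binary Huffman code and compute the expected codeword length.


Huffman construction (repeatedly merge the two least-probable nodes; each merge adds 1 bit to every symbol beneath it): 1/69 + 1/23 = 4/69; 4/69 + 19/69 = 1/3; 20/69 + 1/3 = 43/69; 26/69 + 43/69 = 1. Resulting codeword lengths (in the order the probabilities were given): (4, 1, 2, 3, 4). L_avg = sum(p_i * l_i) = 1/69*4 + 26/69*1 + 20/69*2 + 19/69*3 + 1/23*4 = 139/69 = 2.0145

2.0145 bits


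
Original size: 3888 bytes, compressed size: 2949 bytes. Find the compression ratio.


Ratio = original / compressed = 3888 / 2949 = 1.3184

1.3184


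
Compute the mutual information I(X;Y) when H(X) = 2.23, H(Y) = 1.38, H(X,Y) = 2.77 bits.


I(X;Y) = H(X) + H(Y) - H(X,Y) = 2.23 + 1.38 - 2.77 = 0.84

0.84 bits


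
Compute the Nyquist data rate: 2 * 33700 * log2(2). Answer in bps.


Rate = 2 * B * log2(M) = 2 * 33700 * 1.0 = 67400.0

67400.0 bps


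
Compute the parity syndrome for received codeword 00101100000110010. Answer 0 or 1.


Syndrome = XOR of all bits = 0 XOR 0 XOR 1 XOR 0 XOR 1 XOR 1 XOR 0 XOR 0 XOR 0 XOR 0 XOR 0 XOR 1 XOR 1 XOR 0 XOR 0 XOR 1 XOR 0 = 0

0


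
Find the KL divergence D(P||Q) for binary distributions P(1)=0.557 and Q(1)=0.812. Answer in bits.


KL = p*log2(p/q) + (1-p)*log2((1-p)/(1-q)) = 0.557*log2(0.557/0.812) + 0.443*log2(0.443/0.188) = 0.2449

0.2449 bits


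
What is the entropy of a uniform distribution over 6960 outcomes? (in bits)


H = log2(n) = log2(6960) = 12.7649

12.7649 bits


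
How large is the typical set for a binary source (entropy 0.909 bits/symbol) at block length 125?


log2|A_typical| = nH = 125 * 0.909 = 113.625, so |A_typical| ~ 2^113.625 = 1.602e+34

1.602e+34


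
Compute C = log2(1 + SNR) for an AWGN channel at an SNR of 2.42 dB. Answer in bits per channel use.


SNR_linear = 10^(2.42/10) = 1.7458; C = log2(1 + SNR_linear) = log2(1 + 1.7458) = 1.4572

1.4572 bits/channel use


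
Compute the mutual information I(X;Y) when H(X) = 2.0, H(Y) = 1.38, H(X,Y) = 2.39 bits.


I(X;Y) = H(X) + H(Y) - H(X,Y) = 2.0 + 1.38 - 2.39 = 0.99

0.99 bits


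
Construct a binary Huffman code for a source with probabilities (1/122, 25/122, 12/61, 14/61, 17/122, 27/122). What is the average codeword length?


Huffman construction (repeatedly merge the two least-probable nodes; each merge adds 1 bit to every symbol beneath it): 1/122 + 17/122 = 9/61; 9/61 + 12/61 = 21/61; 25/122 + 27/122 = 26/61; 14/61 + 21/61 = 35/61; 26/61 + 35/61 = 1. Resulting codeword lengths (in the order the probabilities were given): (4, 2, 3, 2, 4, 2). L_avg = sum(p_i * l_i) = 1/122*4 + 25/122*2 + 12/61*3 + 14/61*2 + 17/122*4 + 27/122*2 = 152/61 = 2.4918

2.4918 bits


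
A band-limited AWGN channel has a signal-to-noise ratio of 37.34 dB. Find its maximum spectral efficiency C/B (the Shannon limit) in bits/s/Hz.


SNR_linear = 10^(37.34/10) = 5420.0089; C/B = log2(1 + SNR_linear) = log2(1 + 5420.0089) = 12.4043

12.4043 bits/s/Hz


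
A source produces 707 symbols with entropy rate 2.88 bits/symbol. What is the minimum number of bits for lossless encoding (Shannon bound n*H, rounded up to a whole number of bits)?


Minimum bits >= n * H = 707 * 2.88 = 2036.16, rounded up to a whole number of bits = 2037

2037 bits


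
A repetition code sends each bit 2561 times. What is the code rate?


Rate = k/n = 1/2561

1/2561


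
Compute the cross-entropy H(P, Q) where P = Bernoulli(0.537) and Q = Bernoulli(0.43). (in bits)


H(P,Q) = -p*log2(q) - (1-p)*log2(1-q). -0.537*log2(0.43) = 0.653847; -0.463*log2(0.57) = 0.375477. H(P,Q) = 0.653847 + 0.375477 = 1.0293

1.0293 bits


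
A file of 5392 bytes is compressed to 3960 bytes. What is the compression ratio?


Ratio = original / compressed = 5392 / 3960 = 1.3616

1.3616


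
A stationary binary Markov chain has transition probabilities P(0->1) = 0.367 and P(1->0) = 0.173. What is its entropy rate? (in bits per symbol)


Stationary distribution: pi_0 = p10/(p01+p10) = 0.3204, pi_1 = 0.6796. Entropy rate H' = pi_0*H(p01) + pi_1*H(p10) = 0.3204*0.9483 + 0.6796*0.6645 = 0.7554

0.7554 bits/symbol


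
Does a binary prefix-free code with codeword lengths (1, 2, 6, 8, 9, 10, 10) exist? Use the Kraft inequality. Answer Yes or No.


Kraft sum = sum(2^(-l_i)) = 0.7734, need <= 1. Result: satisfied (a binary prefix-free code with these lengths exists)

Yes


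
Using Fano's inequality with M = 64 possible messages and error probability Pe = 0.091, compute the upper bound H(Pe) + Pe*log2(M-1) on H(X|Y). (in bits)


H(Pe) = -Pe*log2(Pe) - (1-Pe)*log2(1-Pe) = -0.091*log2(0.091) - 0.909*log2(0.909) = 0.314677 + 0.125122 = 0.4398. Pe*log2(M-1) = 0.091*log2(63) = 0.543932. Bound = H(Pe) + Pe*log2(M-1) = 0.314677 + 0.125122 + 0.543932 = 0.9837

0.9837 bits


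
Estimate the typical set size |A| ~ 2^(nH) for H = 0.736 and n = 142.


log2|A_typical| = nH = 142 * 0.736 = 104.512, so |A_typical| ~ 2^104.512 = 2.892e+31

2.892e+31


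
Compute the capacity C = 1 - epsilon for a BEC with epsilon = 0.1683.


C = 1 - epsilon = 1 - 0.1683 = 0.8317

0.8317 bits


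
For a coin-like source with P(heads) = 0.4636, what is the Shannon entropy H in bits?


H = -p*log2(p) - (1-p)*log2(1-p). -0.4636*log2(0.4636) = 0.514154; -0.5364*log2(0.5364) = 0.482019. H = 0.514154 + 0.482019 = 0.9962

0.9962 bits


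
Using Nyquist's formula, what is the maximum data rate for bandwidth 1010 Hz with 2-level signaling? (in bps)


Rate = 2 * B * log2(M) = 2 * 1010 * 1.0 = 2020.0

2020.0 bps


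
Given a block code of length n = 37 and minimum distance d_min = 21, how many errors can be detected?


Detection capability = d_min - 1 = 21 - 1 = 20

20 errors


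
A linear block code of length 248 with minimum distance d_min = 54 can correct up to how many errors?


Correction capability = floor((d-1)/2) = floor((54-1)/2) = 26

26 errors


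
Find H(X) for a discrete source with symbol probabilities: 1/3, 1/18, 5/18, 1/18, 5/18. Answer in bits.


H = -sum(p_i * log2(p_i)). Terms: -(1/3)*log2(1/3) = 0.528321; -(1/18)*log2(1/18) = 0.231663; -(5/18)*log2(5/18) = 0.513332; -(1/18)*log2(1/18) = 0.231663; -(5/18)*log2(5/18) = 0.513332. H = 0.528321 + 0.231663 + 0.513332 + 0.231663 + 0.513332 = 2.0183

2.0183 bits


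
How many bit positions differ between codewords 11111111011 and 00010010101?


Count differing positions: ^ ^ ^ . ^ ^ . ^ ^ ^ . = 8 differences

8


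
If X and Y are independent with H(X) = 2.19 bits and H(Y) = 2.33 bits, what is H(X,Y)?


For independent variables, H(X,Y) = H(X) + H(Y) = 2.19 + 2.33 = 4.52

4.52 bits


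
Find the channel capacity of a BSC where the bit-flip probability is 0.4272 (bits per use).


H(p) = -p*log2(p) - (1-p)*log2(1-p) = -0.4272*log2(0.4272) - 0.5728*log2(0.5728) = 0.524181 + 0.460472 = 0.9847. C = 1 - H(p) = 1 - 0.9847 = 0.0153

0.0153 bits


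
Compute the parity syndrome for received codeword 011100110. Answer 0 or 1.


Syndrome = XOR of all bits = 0 XOR 1 XOR 1 XOR 1 XOR 0 XOR 0 XOR 1 XOR 1 XOR 0 = 1

1


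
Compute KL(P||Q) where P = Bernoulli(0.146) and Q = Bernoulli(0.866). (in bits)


KL = p*log2(p/q) + (1-p)*log2((1-p)/(1-q)) = 0.146*log2(0.146/0.866) + 0.854*log2(0.854/0.134) = 1.9069

1.9069 bits


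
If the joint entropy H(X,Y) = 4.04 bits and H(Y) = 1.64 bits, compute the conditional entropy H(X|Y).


H(X|Y) = H(X,Y) - H(Y) = 4.04 - 1.64 = 2.4

2.4 bits


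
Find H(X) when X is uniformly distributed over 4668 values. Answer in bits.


H = log2(n) = log2(4668) = 12.1886

12.1886 bits


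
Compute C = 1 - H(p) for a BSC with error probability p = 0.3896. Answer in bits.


H(p) = -p*log2(p) - (1-p)*log2(1-p) = -0.3896*log2(0.3896) - 0.6104*log2(0.6104) = 0.529830 + 0.434710 = 0.9645. C = 1 - H(p) = 1 - 0.9645 = 0.0355

0.0355 bits


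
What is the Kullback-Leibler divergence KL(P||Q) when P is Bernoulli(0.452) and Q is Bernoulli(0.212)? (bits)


KL = p*log2(p/q) + (1-p)*log2((1-p)/(1-q)) = 0.452*log2(0.452/0.212) + 0.548*log2(0.548/0.788) = 0.2065

0.2065 bits


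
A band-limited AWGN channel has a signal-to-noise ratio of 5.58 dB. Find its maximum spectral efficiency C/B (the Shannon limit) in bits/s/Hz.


SNR_linear = 10^(5.58/10) = 3.6141; C/B = log2(1 + SNR_linear) = log2(1 + 3.6141) = 2.206

2.206 bits/s/Hz


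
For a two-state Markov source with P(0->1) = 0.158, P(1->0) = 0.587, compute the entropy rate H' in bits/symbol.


Stationary distribution: pi_0 = p10/(p01+p10) = 0.7879, pi_1 = 0.2121. Entropy rate H' = pi_0*H(p01) + pi_1*H(p10) = 0.7879*0.6295 + 0.2121*0.978 = 0.7034

0.7034 bits/symbol


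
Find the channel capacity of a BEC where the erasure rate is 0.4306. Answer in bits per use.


C = 1 - epsilon = 1 - 0.4306 = 0.5694

0.5694 bits


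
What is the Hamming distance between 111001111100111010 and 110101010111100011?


Count differing positions: . . ^ ^ . . ^ . ^ . ^ ^ . ^ ^ . . ^ = 9 differences

9


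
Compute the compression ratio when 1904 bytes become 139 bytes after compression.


Ratio = original / compressed = 1904 / 139 = 13.6978

13.6978


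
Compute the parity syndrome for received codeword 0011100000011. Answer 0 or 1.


Syndrome = XOR of all bits = 0 XOR 0 XOR 1 XOR 1 XOR 1 XOR 0 XOR 0 XOR 0 XOR 0 XOR 0 XOR 0 XOR 1 XOR 1 = 1

1


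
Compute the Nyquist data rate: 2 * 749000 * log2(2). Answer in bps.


Rate = 2 * B * log2(M) = 2 * 749000 * 1.0 = 1498000.0

1498000.0 bps


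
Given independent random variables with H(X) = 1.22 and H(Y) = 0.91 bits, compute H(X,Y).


For independent variables, H(X,Y) = H(X) + H(Y) = 1.22 + 0.91 = 2.13

2.13 bits


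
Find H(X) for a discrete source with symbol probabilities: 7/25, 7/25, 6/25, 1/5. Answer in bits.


H = -sum(p_i * log2(p_i)). Terms: -(7/25)*log2(7/25) = 0.514220; -(7/25)*log2(7/25) = 0.514220; -(6/25)*log2(6/25) = 0.494134; -(1/5)*log2(1/5) = 0.464386. H = 0.514220 + 0.514220 + 0.494134 + 0.464386 = 1.987

1.987 bits


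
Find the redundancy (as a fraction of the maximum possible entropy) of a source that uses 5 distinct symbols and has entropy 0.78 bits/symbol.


H_max = log2(K) = log2(5) = 2.3219 bits/symbol. Redundancy = 1 - H/H_max = 1 - 0.78/2.3219 = 1 - 0.3359 = 0.6641

0.6641


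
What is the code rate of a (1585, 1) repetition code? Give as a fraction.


Rate = k/n = 1/1585

1/1585


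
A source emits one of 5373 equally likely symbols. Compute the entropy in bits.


H = log2(n) = log2(5373) = 12.3915

12.3915 bits


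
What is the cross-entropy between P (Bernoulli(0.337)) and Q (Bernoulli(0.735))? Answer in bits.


H(P,Q) = -p*log2(q) - (1-p)*log2(1-q). -0.337*log2(0.735) = 0.149690; -0.663*log2(0.265) = 1.270265. H(P,Q) = 0.149690 + 1.270265 = 1.42

1.42 bits


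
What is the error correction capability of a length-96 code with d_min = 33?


Correction capability = floor((d-1)/2) = floor((33-1)/2) = 16

16 errors


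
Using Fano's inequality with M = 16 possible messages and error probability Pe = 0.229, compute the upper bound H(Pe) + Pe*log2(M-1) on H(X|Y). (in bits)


H(Pe) = -Pe*log2(Pe) - (1-Pe)*log2(1-Pe) = -0.229*log2(0.229) - 0.771*log2(0.771) = 0.486987 + 0.289277 = 0.7763. Pe*log2(M-1) = 0.229*log2(15) = 0.894678. Bound = H(Pe) + Pe*log2(M-1) = 0.486987 + 0.289277 + 0.894678 = 1.6709

1.6709 bits


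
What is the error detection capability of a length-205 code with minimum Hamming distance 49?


Detection capability = d_min - 1 = 49 - 1 = 48

48 errors


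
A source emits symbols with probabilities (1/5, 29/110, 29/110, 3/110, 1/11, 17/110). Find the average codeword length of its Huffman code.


Huffman construction (repeatedly merge the two least-probable nodes; each merge adds 1 bit to every symbol beneath it): 3/110 + 1/11 = 13/110; 13/110 + 17/110 = 3/11; 1/5 + 29/110 = 51/110; 29/110 + 3/11 = 59/110; 51/110 + 59/110 = 1. Resulting codeword lengths (in the order the probabilities were given): (2, 2, 2, 4, 4, 3). L_avg = sum(p_i * l_i) = 1/5*2 + 29/110*2 + 29/110*2 + 3/110*4 + 1/11*4 + 17/110*3 = 263/110 = 2.3909

2.3909 bits


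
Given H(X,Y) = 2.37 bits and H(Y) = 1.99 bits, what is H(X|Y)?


H(X|Y) = H(X,Y) - H(Y) = 2.37 - 1.99 = 0.38

0.38 bits


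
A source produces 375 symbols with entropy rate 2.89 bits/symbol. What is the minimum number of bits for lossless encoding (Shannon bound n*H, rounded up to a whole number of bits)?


Minimum bits >= n * H = 375 * 2.89 = 1083.75, rounded up to a whole number of bits = 1084

1084 bits


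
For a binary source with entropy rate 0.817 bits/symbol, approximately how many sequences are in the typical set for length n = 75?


log2|A_typical| = nH = 75 * 0.817 = 61.275, so |A_typical| ~ 2^61.275 = 2.790e+18

2.790e+18


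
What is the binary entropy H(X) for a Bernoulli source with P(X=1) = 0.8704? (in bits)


H = -p*log2(p) - (1-p)*log2(1-p). -0.8704*log2(0.8704) = 0.174297; -0.1296*log2(0.1296) = 0.382043. H = 0.174297 + 0.382043 = 0.5563

0.5563 bits


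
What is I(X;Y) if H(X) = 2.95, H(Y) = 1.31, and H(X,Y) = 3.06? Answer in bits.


I(X;Y) = H(X) + H(Y) - H(X,Y) = 2.95 + 1.31 - 3.06 = 1.2

1.2 bits


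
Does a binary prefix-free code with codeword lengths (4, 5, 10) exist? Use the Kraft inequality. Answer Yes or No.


Kraft sum = sum(2^(-l_i)) = 0.0947, need <= 1. Result: satisfied (a binary prefix-free code with these lengths exists)

Yes


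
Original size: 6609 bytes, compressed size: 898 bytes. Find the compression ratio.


Ratio = original / compressed = 6609 / 898 = 7.3597

7.3597


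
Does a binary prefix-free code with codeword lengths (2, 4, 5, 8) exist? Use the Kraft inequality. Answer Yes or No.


Kraft sum = sum(2^(-l_i)) = 0.3477, need <= 1. Result: satisfied (a binary prefix-free code with these lengths exists)

Yes


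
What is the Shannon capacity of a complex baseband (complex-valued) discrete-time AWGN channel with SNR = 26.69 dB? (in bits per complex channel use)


SNR_linear = 10^(26.69/10) = 466.6594; C = log2(1 + SNR_linear) = log2(1 + 466.6594) = 8.8693

8.8693 bits/channel use


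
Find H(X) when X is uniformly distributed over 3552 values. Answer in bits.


H = log2(n) = log2(3552) = 11.7944

11.7944 bits


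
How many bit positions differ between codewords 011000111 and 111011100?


Count differing positions: ^ . . . ^ ^ . ^ ^ = 5 differences

5


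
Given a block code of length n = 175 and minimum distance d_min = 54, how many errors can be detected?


Detection capability = d_min - 1 = 54 - 1 = 53

53 errors


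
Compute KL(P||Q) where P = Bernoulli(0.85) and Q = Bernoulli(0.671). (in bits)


KL = p*log2(p/q) + (1-p)*log2((1-p)/(1-q)) = 0.85*log2(0.85/0.671) + 0.15*log2(0.15/0.329) = 0.12

0.12 bits


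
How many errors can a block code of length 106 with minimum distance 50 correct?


Correction capability = floor((d-1)/2) = floor((50-1)/2) = 24

24 errors


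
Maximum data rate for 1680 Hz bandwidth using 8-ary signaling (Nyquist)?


Rate = 2 * B * log2(M) = 2 * 1680 * 3.0 = 10080.0

10080.0 bps


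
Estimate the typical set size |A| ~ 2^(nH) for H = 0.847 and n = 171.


log2|A_typical| = nH = 171 * 0.847 = 144.837, so |A_typical| ~ 2^144.837 = 3.984e+43

3.984e+43


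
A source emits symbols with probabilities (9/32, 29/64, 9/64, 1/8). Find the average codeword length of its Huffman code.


Huffman construction (repeatedly merge the two least-probable nodes; each merge adds 1 bit to every symbol beneath it): 1/8 + 9/64 = 17/64; 17/64 + 9/32 = 35/64; 29/64 + 35/64 = 1. Resulting codeword lengths (in the order the probabilities were given): (2, 1, 3, 3). L_avg = sum(p_i * l_i) = 9/32*2 + 29/64*1 + 9/64*3 + 1/8*3 = 29/16 = 1.8125

1.8125 bits


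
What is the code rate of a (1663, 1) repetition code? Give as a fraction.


Rate = k/n = 1/1663

1/1663


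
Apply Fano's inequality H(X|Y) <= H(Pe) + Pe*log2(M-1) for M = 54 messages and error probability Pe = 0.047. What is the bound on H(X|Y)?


H(Pe) = -Pe*log2(Pe) - (1-Pe)*log2(1-Pe) = -0.047*log2(0.047) - 0.953*log2(0.953) = 0.207326 + 0.066188 = 0.2735. Pe*log2(M-1) = 0.047*log2(53) = 0.269212. Bound = H(Pe) + Pe*log2(M-1) = 0.207326 + 0.066188 + 0.269212 = 0.5427

0.5427 bits


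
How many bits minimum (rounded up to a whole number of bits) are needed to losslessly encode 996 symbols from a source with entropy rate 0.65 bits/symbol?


Minimum bits >= n * H = 996 * 0.65 = 647.4, rounded up to a whole number of bits = 648

648 bits


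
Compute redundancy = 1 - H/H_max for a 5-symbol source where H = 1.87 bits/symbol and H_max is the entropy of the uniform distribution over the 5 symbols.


H_max = log2(K) = log2(5) = 2.3219 bits/symbol. Redundancy = 1 - H/H_max = 1 - 1.87/2.3219 = 1 - 0.8054 = 0.1946

0.1946


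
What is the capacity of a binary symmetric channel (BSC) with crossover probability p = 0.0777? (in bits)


H(p) = -p*log2(p) - (1-p)*log2(1-p) = -0.0777*log2(0.0777) - 0.9223*log2(0.9223) = 0.286398 + 0.107625 = 0.394. C = 1 - H(p) = 1 - 0.394 = 0.606

0.606 bits


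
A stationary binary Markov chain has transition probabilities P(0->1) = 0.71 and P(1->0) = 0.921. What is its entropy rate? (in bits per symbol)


Stationary distribution: pi_0 = p10/(p01+p10) = 0.5647, pi_1 = 0.4353. Entropy rate H' = pi_0*H(p01) + pi_1*H(p10) = 0.5647*0.8687 + 0.4353*0.3986 = 0.6641

0.6641 bits/symbol


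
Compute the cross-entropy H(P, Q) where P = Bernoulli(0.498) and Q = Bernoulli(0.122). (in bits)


H(P,Q) = -p*log2(q) - (1-p)*log2(1-q). -0.498*log2(0.122) = 1.511453; -0.502*log2(0.878) = 0.094229. H(P,Q) = 1.511453 + 0.094229 = 1.6057

1.6057 bits


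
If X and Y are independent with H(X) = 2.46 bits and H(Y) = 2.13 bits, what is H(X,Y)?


For independent variables, H(X,Y) = H(X) + H(Y) = 2.46 + 2.13 = 4.59

4.59 bits


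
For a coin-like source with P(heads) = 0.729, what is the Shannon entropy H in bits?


H = -p*log2(p) - (1-p)*log2(1-p). -0.729*log2(0.729) = 0.332431; -0.271*log2(0.271) = 0.510465. H = 0.332431 + 0.510465 = 0.8429

0.8429 bits


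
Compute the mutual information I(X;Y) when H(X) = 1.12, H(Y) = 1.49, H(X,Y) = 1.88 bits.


I(X;Y) = H(X) + H(Y) - H(X,Y) = 1.12 + 1.49 - 1.88 = 0.73

0.73 bits


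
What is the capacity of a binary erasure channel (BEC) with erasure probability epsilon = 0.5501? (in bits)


C = 1 - epsilon = 1 - 0.5501 = 0.4499

0.4499 bits


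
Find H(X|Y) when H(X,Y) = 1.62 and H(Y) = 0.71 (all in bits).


H(X|Y) = H(X,Y) - H(Y) = 1.62 - 0.71 = 0.91

0.91 bits


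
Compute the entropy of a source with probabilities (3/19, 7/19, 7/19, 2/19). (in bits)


H = -sum(p_i * log2(p_i)). Terms: -(3/19)*log2(3/19) = 0.420468; -(7/19)*log2(7/19) = 0.530737; -(7/19)*log2(7/19) = 0.530737; -(2/19)*log2(2/19) = 0.341887. H = 0.420468 + 0.530737 + 0.530737 + 0.341887 = 1.8238

1.8238 bits


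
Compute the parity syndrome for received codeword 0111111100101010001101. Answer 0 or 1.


Syndrome = XOR of all bits = 0 XOR 1 XOR 1 XOR 1 XOR 1 XOR 1 XOR 1 XOR 1 XOR 0 XOR 0 XOR 1 XOR 0 XOR 1 XOR 0 XOR 1 XOR 0 XOR 0 XOR 0 XOR 1 XOR 1 XOR 0 XOR 1 = 1

1


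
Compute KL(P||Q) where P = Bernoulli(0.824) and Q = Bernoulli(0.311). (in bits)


KL = p*log2(p/q) + (1-p)*log2((1-p)/(1-q)) = 0.824*log2(0.824/0.311) + 0.176*log2(0.176/0.689) = 0.8118

0.8118 bits


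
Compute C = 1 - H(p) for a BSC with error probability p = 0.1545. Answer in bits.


H(p) = -p*log2(p) - (1-p)*log2(1-p) = -0.1545*log2(0.1545) - 0.8455*log2(0.8455) = 0.416273 + 0.204715 = 0.621. C = 1 - H(p) = 1 - 0.621 = 0.379

0.379 bits


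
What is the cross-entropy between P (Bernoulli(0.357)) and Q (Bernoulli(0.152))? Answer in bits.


H(P,Q) = -p*log2(q) - (1-p)*log2(1-q). -0.357*log2(0.152) = 0.970275; -0.643*log2(0.848) = 0.152946. H(P,Q) = 0.970275 + 0.152946 = 1.1232

1.1232 bits


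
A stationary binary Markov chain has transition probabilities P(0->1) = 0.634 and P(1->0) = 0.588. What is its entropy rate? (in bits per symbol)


Stationary distribution: pi_0 = p10/(p01+p10) = 0.4812, pi_1 = 0.5188. Entropy rate H' = pi_0*H(p01) + pi_1*H(p10) = 0.4812*0.9476 + 0.5188*0.9775 = 0.9631

0.9631 bits/symbol


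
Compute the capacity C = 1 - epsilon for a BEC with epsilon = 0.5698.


C = 1 - epsilon = 1 - 0.5698 = 0.4302

0.4302 bits


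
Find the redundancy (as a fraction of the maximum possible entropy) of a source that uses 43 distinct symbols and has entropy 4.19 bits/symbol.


H_max = log2(K) = log2(43) = 5.4263 bits/symbol. Redundancy = 1 - H/H_max = 1 - 4.19/5.4263 = 1 - 0.7722 = 0.2278

0.2278


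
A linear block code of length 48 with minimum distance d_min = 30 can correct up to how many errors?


Correction capability = floor((d-1)/2) = floor((30-1)/2) = 14

14 errors


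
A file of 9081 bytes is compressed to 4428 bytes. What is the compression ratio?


Ratio = original / compressed = 9081 / 4428 = 2.0508

2.0508


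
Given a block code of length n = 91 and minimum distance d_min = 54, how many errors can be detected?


Detection capability = d_min - 1 = 54 - 1 = 53

53 errors


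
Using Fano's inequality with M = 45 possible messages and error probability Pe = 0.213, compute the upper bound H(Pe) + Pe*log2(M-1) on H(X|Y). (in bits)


H(Pe) = -Pe*log2(Pe) - (1-Pe)*log2(1-Pe) = -0.213*log2(0.213) - 0.787*log2(0.787) = 0.475219 + 0.271959 = 0.7472. Pe*log2(M-1) = 0.213*log2(44) = 1.162859. Bound = H(Pe) + Pe*log2(M-1) = 0.475219 + 0.271959 + 1.162859 = 1.91

1.91 bits


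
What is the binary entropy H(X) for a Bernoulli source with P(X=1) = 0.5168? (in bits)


H = -p*log2(p) - (1-p)*log2(1-p). -0.5168*log2(0.5168) = 0.492160; -0.4832*log2(0.4832) = 0.507025. H = 0.492160 + 0.507025 = 0.9992

0.9992 bits


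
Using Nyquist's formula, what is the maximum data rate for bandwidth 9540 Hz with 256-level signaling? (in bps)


Rate = 2 * B * log2(M) = 2 * 9540 * 8.0 = 152640.0

152640.0 bps


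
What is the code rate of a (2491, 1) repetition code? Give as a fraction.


Rate = k/n = 1/2491

1/2491


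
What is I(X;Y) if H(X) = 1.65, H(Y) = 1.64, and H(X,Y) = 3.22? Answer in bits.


I(X;Y) = H(X) + H(Y) - H(X,Y) = 1.65 + 1.64 - 3.22 = 0.07

0.07 bits


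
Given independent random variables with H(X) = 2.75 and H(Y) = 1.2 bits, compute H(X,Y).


For independent variables, H(X,Y) = H(X) + H(Y) = 2.75 + 1.2 = 3.95

3.95 bits


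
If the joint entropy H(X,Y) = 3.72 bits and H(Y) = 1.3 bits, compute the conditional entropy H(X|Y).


H(X|Y) = H(X,Y) - H(Y) = 3.72 - 1.3 = 2.42

2.42 bits


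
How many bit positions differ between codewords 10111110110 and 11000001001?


Count differing positions: . ^ ^ ^ ^ ^ ^ ^ ^ ^ ^ = 10 differences

10


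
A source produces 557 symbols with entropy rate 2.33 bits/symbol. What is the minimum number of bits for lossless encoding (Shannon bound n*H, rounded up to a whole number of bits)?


Minimum bits >= n * H = 557 * 2.33 = 1297.81, rounded up to a whole number of bits = 1298

1298 bits


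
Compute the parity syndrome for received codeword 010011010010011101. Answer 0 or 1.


Syndrome = XOR of all bits = 0 XOR 1 XOR 0 XOR 0 XOR 1 XOR 1 XOR 0 XOR 1 XOR 0 XOR 0 XOR 1 XOR 0 XOR 0 XOR 1 XOR 1 XOR 1 XOR 0 XOR 1 = 1

1


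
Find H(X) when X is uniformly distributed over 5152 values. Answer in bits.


H = log2(n) = log2(5152) = 12.3309

12.3309 bits


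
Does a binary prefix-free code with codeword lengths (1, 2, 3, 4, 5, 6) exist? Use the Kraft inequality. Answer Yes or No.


Kraft sum = sum(2^(-l_i)) = 0.9844, need <= 1. Result: satisfied (a binary prefix-free code with these lengths exists)

Yes


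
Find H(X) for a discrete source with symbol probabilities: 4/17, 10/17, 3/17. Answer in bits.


H = -sum(p_i * log2(p_i)). Terms: -(4/17)*log2(4/17) = 0.491168; -(10/17)*log2(10/17) = 0.450315; -(3/17)*log2(3/17) = 0.441618. H = 0.491168 + 0.450315 + 0.441618 = 1.3831

1.3831 bits


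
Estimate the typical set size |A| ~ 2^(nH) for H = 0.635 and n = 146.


log2|A_typical| = nH = 146 * 0.635 = 92.71, so |A_typical| ~ 2^92.71 = 8.100e+27

8.100e+27


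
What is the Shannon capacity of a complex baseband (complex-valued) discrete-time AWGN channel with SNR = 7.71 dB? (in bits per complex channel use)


SNR_linear = 10^(7.71/10) = 5.902; C = log2(1 + SNR_linear) = log2(1 + 5.902) = 2.787

2.787 bits/channel use


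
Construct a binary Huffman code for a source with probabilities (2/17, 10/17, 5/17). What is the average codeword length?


Huffman construction (repeatedly merge the two least-probable nodes; each merge adds 1 bit to every symbol beneath it): 2/17 + 5/17 = 7/17; 7/17 + 10/17 = 1. Resulting codeword lengths (in the order the probabilities were given): (2, 1, 2). L_avg = sum(p_i * l_i) = 2/17*2 + 10/17*1 + 5/17*2 = 24/17 = 1.4118

1.4118 bits


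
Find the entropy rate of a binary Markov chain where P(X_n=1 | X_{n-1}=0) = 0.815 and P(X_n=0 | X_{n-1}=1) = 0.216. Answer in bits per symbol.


Stationary distribution: pi_0 = p10/(p01+p10) = 0.2095, pi_1 = 0.7905. Entropy rate H' = pi_0*H(p01) + pi_1*H(p10) = 0.2095*0.6909 + 0.7905*0.7528 = 0.7398

0.7398 bits/symbol


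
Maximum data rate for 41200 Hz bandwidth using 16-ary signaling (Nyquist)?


Rate = 2 * B * log2(M) = 2 * 41200 * 4.0 = 329600.0

329600.0 bps
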